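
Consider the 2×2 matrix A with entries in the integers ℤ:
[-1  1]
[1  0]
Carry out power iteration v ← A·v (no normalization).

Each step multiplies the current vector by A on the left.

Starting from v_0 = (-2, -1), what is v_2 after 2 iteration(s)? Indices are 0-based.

v_2 = (-3, 1)

v_0 = (-2, -1).
v_1 = A·v_0 = (1, -2).
v_2 = A·v_1 = (-3, 1).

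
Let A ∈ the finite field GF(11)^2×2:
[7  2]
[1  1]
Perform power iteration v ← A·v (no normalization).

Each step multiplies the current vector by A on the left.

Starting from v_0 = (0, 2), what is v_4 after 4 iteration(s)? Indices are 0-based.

v_4 = (1, 10)

v_0 = (0, 2).
v_1 = A·v_0 = (4, 2).
v_2 = A·v_1 = (10, 6).
v_3 = A·v_2 = (5, 5).
v_4 = A·v_3 = (1, 10).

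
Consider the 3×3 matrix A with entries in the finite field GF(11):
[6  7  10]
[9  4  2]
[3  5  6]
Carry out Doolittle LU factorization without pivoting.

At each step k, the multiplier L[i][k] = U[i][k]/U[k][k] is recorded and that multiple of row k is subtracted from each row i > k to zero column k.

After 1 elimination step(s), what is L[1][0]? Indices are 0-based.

k=0: U[0][0]=6
  eliminate (1,0): mult=7, new row 1: (0, 10, 9); set L[1][0]=7
  eliminate (2,0): mult=6, new row 2: (0, 7, 1); set L[2][0]=6

L[1][0] = 7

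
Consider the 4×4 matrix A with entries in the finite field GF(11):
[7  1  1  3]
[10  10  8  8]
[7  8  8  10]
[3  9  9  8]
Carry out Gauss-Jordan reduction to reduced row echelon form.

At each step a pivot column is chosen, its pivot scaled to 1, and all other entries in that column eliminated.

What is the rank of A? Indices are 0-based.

pivot(0,0)=7: scale R0 → (1, 8, 8, 2)
  clear (1,0): R1 −= (10)R0 → (0, 7, 5, 10)
  clear (2,0): R2 −= (7)R0 → (0, 7, 7, 7)
  clear (3,0): R3 −= (3)R0 → (0, 7, 7, 2)
pivot(1,1)=7: scale R1 → (0, 1, 7, 3)
  clear (0,1): R0 −= (8)R1 → (1, 0, 7, 0)
  clear (2,1): R2 −= (7)R1 → (0, 0, 2, 8)
  clear (3,1): R3 −= (7)R1 → (0, 0, 2, 3)
pivot(2,2)=2: scale R2 → (0, 0, 1, 4)
  clear (0,2): R0 −= (7)R2 → (1, 0, 0, 5)
  clear (1,2): R1 −= (7)R2 → (0, 1, 0, 8)
  clear (3,2): R3 −= (2)R2 → (0, 0, 0, 6)
pivot(3,3)=6: scale R3 → (0, 0, 0, 1)
  clear (0,3): R0 −= (5)R3 → (1, 0, 0, 0)
  clear (1,3): R1 −= (8)R3 → (0, 1, 0, 0)
  clear (2,3): R2 −= (4)R3 → (0, 0, 1, 0)

rank = 4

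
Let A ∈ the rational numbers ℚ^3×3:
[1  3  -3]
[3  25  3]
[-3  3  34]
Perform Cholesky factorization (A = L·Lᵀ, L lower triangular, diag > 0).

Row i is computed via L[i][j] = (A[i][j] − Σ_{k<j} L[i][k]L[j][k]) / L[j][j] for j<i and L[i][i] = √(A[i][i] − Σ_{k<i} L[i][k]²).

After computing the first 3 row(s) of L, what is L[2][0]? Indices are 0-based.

Step 1: L[0][0] = √(1) = 1.
  L[1][0] = (3) / L[0][0] = 3.
Step 2: L[1][1] = √(16) = 4.
  L[2][0] = (-3) / L[0][0] = -3.
  L[2][1] = (12) / L[1][1] = 3.
Step 3: L[2][2] = √(16) = 4.

L[2][0] = -3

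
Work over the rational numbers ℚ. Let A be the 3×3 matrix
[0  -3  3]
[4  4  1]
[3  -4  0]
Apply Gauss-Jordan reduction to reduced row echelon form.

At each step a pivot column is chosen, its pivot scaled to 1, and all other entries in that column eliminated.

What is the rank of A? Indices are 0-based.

rank = 3

step 1: exchange rows 0,1
step 1: normalize row 0 (÷4) = (1, 1, 1/4)
  row 2: subtract 3×row0 = (0, -7, -3/4)
step 2: normalize row 1 (÷-3) = (0, 1, -1)
  row 0: subtract 1×row1 = (1, 0, 5/4)
  row 2: subtract -7×row1 = (0, 0, -31/4)
step 3: normalize row 2 (÷-31/4) = (0, 0, 1)
  row 0: subtract 5/4×row2 = (1, 0, 0)
  row 1: subtract -1×row2 = (0, 1, 0)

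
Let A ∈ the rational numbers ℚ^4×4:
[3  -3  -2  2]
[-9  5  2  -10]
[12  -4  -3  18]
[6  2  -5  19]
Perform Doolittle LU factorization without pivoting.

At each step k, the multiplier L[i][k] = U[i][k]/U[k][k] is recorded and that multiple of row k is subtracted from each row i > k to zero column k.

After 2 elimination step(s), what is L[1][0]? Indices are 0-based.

[col 0] pivot 3
  R1 -= -3*R0 → (0, -4, -4, -4)  (L[1][0] := -3)
  R2 -= 4*R0 → (0, 8, 5, 10)  (L[2][0] := 4)
  R3 -= 2*R0 → (0, 8, -1, 15)  (L[3][0] := 2)
[col 1] pivot -4
  R2 -= -2*R1 → (0, 0, -3, 2)  (L[2][1] := -2)
  R3 -= -2*R1 → (0, 0, -9, 7)  (L[3][1] := -2)

L[1][0] = -3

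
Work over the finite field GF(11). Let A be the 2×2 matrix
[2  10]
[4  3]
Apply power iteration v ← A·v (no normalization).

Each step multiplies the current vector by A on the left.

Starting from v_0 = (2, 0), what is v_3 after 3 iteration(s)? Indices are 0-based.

v_0 = (2, 0).
v_1 = A·v_0 = (4, 8).
v_2 = A·v_1 = (0, 7).
v_3 = A·v_2 = (4, 10).

v_3 = (4, 10)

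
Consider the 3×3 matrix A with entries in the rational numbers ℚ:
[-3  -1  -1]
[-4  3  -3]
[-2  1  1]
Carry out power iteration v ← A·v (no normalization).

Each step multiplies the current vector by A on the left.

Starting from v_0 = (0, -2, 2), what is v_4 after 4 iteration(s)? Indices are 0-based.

v_4 = (156, -192, -216)

v_0 = (0, -2, 2).
v_1 = A·v_0 = (0, -12, 0).
v_2 = A·v_1 = (12, -36, -12).
v_3 = A·v_2 = (12, -120, -72).
v_4 = A·v_3 = (156, -192, -216).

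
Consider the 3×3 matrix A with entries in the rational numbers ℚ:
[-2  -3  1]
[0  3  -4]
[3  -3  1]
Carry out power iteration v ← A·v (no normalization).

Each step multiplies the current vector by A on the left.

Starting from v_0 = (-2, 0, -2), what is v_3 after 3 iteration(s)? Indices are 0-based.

v_3 = (-122, 272, -302)

v_0 = (-2, 0, -2).
v_1 = A·v_0 = (2, 8, -8).
v_2 = A·v_1 = (-36, 56, -26).
v_3 = A·v_2 = (-122, 272, -302).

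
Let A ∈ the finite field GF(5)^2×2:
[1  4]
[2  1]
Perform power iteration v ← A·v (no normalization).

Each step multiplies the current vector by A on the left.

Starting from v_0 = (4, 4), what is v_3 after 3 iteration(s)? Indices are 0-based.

v_3 = (1, 3)

v_0 = (4, 4).
v_1 = A·v_0 = (0, 2).
v_2 = A·v_1 = (3, 2).
v_3 = A·v_2 = (1, 3).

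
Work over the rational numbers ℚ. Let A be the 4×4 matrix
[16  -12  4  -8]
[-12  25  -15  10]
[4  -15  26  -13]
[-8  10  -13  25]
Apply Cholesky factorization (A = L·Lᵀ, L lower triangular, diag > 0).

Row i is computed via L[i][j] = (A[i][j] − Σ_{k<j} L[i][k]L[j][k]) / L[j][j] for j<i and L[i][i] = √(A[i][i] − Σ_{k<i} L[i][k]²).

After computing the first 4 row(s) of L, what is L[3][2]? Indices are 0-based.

Step 1: L[0][0] = √(16) = 4.
  L[1][0] = (-12) / L[0][0] = -3.
Step 2: L[1][1] = √(16) = 4.
  L[2][0] = (4) / L[0][0] = 1.
  L[2][1] = (-12) / L[1][1] = -3.
Step 3: L[2][2] = √(16) = 4.
  L[3][0] = (-8) / L[0][0] = -2.
  L[3][1] = (4) / L[1][1] = 1.
  L[3][2] = (-8) / L[2][2] = -2.
Step 4: L[3][3] = √(16) = 4.

L[3][2] = -2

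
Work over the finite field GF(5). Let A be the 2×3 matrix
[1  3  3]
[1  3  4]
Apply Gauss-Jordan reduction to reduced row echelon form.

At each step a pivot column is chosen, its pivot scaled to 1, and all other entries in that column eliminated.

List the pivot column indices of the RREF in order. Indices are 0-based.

step 1: normalize row 0 (÷1) = (1, 3, 3)
  row 1: subtract 1×row0 = (0, 0, 1)
skip col 1 (zero from row 1)
step 2: normalize row 1 (÷1) = (0, 0, 1)
  row 0: subtract 3×row1 = (1, 3, 0)

pivot columns: 0, 2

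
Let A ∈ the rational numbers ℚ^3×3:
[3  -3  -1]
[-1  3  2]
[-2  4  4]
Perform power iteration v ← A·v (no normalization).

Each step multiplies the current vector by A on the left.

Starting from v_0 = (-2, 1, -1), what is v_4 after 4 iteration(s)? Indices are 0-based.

v_4 = (-1640, 1530, 2660)

v_0 = (-2, 1, -1).
v_1 = A·v_0 = (-8, 3, 4).
v_2 = A·v_1 = (-37, 25, 44).
v_3 = A·v_2 = (-230, 200, 350).
v_4 = A·v_3 = (-1640, 1530, 2660).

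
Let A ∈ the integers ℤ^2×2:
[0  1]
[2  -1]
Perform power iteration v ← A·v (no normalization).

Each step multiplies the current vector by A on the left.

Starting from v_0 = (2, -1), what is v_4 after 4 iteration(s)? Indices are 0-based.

v_4 = (17, -31)

v_0 = (2, -1).
v_1 = A·v_0 = (-1, 5).
v_2 = A·v_1 = (5, -7).
v_3 = A·v_2 = (-7, 17).
v_4 = A·v_3 = (17, -31).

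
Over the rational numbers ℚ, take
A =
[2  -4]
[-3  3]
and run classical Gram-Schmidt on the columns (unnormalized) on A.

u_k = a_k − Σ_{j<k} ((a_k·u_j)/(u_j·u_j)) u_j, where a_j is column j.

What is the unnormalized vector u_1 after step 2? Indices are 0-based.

Step 1: u_0 = a_0 = (2, -3).
Step 2: u_1 = a_1 − (-17/13)·u_0 = (-18/13, -12/13).

u_1 = (-18/13, -12/13)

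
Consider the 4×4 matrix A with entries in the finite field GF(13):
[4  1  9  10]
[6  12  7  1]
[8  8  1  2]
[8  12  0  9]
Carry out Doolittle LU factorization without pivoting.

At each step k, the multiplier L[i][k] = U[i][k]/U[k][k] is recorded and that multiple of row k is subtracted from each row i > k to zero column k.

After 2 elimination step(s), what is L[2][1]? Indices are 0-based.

[col 0] pivot 4
  R1 -= 8*R0 → (0, 4, 0, 12)  (L[1][0] := 8)
  R2 -= 2*R0 → (0, 6, 9, 8)  (L[2][0] := 2)
  R3 -= 2*R0 → (0, 10, 8, 2)  (L[3][0] := 2)
[col 1] pivot 4
  R2 -= 8*R1 → (0, 0, 9, 3)  (L[2][1] := 8)
  R3 -= 9*R1 → (0, 0, 8, 11)  (L[3][1] := 9)

L[2][1] = 8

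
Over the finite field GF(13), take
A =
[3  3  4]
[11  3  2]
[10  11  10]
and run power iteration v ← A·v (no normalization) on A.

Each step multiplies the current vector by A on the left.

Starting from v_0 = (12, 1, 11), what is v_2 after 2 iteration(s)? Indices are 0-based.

v_2 = (7, 7, 1)

v_0 = (12, 1, 11).
v_1 = A·v_0 = (5, 1, 7).
v_2 = A·v_1 = (7, 7, 1).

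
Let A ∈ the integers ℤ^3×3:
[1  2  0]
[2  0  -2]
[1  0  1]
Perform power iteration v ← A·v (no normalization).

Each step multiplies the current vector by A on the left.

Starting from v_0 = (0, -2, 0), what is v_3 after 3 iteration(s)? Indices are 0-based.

v_0 = (0, -2, 0).
v_1 = A·v_0 = (-4, 0, 0).
v_2 = A·v_1 = (-4, -8, -4).
v_3 = A·v_2 = (-20, 0, -8).

v_3 = (-20, 0, -8)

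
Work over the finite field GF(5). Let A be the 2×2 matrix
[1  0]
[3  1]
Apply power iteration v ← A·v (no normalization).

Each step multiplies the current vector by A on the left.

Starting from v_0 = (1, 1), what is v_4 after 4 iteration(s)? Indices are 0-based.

v_0 = (1, 1).
v_1 = A·v_0 = (1, 4).
v_2 = A·v_1 = (1, 2).
v_3 = A·v_2 = (1, 0).
v_4 = A·v_3 = (1, 3).

v_4 = (1, 3)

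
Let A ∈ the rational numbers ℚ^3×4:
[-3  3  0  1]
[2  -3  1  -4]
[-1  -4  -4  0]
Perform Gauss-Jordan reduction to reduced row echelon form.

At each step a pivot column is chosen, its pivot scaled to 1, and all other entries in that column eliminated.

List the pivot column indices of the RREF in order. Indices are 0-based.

pivot(0,0)=-3: scale R0 → (1, -1, 0, -1/3)
  clear (1,0): R1 −= (2)R0 → (0, -1, 1, -10/3)
  clear (2,0): R2 −= (-1)R0 → (0, -5, -4, -1/3)
pivot(1,1)=-1: scale R1 → (0, 1, -1, 10/3)
  clear (0,1): R0 −= (-1)R1 → (1, 0, -1, 3)
  clear (2,1): R2 −= (-5)R1 → (0, 0, -9, 49/3)
pivot(2,2)=-9: scale R2 → (0, 0, 1, -49/27)
  clear (0,2): R0 −= (-1)R2 → (1, 0, 0, 32/27)
  clear (1,2): R1 −= (-1)R2 → (0, 1, 0, 41/27)

pivot columns: 0, 1, 2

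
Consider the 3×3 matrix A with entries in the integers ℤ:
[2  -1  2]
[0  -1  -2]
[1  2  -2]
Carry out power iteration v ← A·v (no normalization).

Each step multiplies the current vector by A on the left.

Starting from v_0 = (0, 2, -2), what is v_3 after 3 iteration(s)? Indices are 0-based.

v_0 = (0, 2, -2).
v_1 = A·v_0 = (-6, 2, 8).
v_2 = A·v_1 = (2, -18, -18).
v_3 = A·v_2 = (-14, 54, 2).

v_3 = (-14, 54, 2)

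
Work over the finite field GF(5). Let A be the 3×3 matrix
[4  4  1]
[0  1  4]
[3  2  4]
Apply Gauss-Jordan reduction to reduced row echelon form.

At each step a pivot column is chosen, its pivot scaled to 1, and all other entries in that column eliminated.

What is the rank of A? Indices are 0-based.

pivot(0,0)=4: scale R0 → (1, 1, 4)
  clear (2,0): R2 −= (3)R0 → (0, 4, 2)
pivot(1,1)=1: scale R1 → (0, 1, 4)
  clear (0,1): R0 −= (1)R1 → (1, 0, 0)
  clear (2,1): R2 −= (4)R1 → (0, 0, 1)
pivot(2,2)=1: scale R2 → (0, 0, 1)
  clear (1,2): R1 −= (4)R2 → (0, 1, 0)

rank = 3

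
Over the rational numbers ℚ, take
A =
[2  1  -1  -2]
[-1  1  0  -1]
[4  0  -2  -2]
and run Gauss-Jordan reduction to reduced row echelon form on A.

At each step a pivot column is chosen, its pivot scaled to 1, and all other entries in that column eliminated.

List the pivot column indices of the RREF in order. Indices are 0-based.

[1] R0 /= 2  ⇒  (1, 1/2, -1/2, -1)
     R1 -= -1·R0  ⇒  (0, 3/2, -1/2, -2)
     R2 -= 4·R0  ⇒  (0, -2, 0, 2)
[2] R1 /= 3/2  ⇒  (0, 1, -1/3, -4/3)
     R0 -= 1/2·R1  ⇒  (1, 0, -1/3, -1/3)
     R2 -= -2·R1  ⇒  (0, 0, -2/3, -2/3)
[3] R2 /= -2/3  ⇒  (0, 0, 1, 1)
     R0 -= -1/3·R2  ⇒  (1, 0, 0, 0)
     R1 -= -1/3·R2  ⇒  (0, 1, 0, -1)

pivot columns: 0, 1, 2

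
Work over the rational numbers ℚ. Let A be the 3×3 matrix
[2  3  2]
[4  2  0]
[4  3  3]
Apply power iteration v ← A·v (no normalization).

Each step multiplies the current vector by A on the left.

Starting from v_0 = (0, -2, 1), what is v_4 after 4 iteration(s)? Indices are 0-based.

v_4 = (-1426, -1096, -2109)

v_0 = (0, -2, 1).
v_1 = A·v_0 = (-4, -4, -3).
v_2 = A·v_1 = (-26, -24, -37).
v_3 = A·v_2 = (-198, -152, -287).
v_4 = A·v_3 = (-1426, -1096, -2109).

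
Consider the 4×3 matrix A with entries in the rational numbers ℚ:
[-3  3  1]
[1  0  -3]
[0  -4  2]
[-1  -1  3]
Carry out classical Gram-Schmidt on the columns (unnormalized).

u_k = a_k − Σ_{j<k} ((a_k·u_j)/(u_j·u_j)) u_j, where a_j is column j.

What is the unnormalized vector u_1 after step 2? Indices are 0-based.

Step 1: u_0 = a_0 = (-3, 1, 0, -1).
Step 2: u_1 = a_1 − (-8/11)·u_0 = (9/11, 8/11, -4, -19/11).

u_1 = (9/11, 8/11, -4, -19/11)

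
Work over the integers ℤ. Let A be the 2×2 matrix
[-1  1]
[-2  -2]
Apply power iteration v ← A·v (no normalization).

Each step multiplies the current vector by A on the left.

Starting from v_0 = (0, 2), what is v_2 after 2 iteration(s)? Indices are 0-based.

v_2 = (-6, 4)

v_0 = (0, 2).
v_1 = A·v_0 = (2, -4).
v_2 = A·v_1 = (-6, 4).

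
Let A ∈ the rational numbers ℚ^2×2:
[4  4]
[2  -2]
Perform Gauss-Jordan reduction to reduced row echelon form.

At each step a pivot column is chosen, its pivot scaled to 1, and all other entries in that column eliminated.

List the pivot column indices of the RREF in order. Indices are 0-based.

pivot(0,0)=4: scale R0 → (1, 1)
  clear (1,0): R1 −= (2)R0 → (0, -4)
pivot(1,1)=-4: scale R1 → (0, 1)
  clear (0,1): R0 −= (1)R1 → (1, 0)

pivot columns: 0, 1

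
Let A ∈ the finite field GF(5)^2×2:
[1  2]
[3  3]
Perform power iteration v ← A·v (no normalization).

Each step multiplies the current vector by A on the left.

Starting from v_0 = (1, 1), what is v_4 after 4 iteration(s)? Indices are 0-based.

v_4 = (1, 0)

v_0 = (1, 1).
v_1 = A·v_0 = (3, 1).
v_2 = A·v_1 = (0, 2).
v_3 = A·v_2 = (4, 1).
v_4 = A·v_3 = (1, 0).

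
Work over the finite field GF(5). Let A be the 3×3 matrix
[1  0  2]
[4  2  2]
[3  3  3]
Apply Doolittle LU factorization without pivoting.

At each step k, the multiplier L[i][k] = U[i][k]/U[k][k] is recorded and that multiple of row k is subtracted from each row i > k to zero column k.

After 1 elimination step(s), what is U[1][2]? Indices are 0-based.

[col 0] pivot 1
  R1 -= 4*R0 → (0, 2, 4)  (L[1][0] := 4)
  R2 -= 3*R0 → (0, 3, 2)  (L[2][0] := 3)

U[1][2] = 4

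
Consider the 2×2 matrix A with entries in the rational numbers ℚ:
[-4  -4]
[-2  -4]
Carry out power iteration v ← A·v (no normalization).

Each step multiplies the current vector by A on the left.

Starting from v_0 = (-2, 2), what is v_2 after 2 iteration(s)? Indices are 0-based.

v_2 = (16, 16)

v_0 = (-2, 2).
v_1 = A·v_0 = (0, -4).
v_2 = A·v_1 = (16, 16).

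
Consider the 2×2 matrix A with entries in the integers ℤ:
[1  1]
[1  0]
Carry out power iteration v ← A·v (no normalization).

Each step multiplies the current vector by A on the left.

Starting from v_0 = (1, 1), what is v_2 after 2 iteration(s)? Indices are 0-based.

v_2 = (3, 2)

v_0 = (1, 1).
v_1 = A·v_0 = (2, 1).
v_2 = A·v_1 = (3, 2).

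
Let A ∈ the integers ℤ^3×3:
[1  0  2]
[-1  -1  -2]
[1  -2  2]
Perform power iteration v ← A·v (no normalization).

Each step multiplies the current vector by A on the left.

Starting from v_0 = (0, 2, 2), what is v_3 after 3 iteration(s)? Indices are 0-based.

v_3 = (36, -38, 32)

v_0 = (0, 2, 2).
v_1 = A·v_0 = (4, -6, 0).
v_2 = A·v_1 = (4, 2, 16).
v_3 = A·v_2 = (36, -38, 32).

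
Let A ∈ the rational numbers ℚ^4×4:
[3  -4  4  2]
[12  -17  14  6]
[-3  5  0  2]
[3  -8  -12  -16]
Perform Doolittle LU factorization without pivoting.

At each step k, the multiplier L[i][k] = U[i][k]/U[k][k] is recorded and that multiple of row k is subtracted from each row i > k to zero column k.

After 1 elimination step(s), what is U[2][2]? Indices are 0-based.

U[2][2] = 4

k=0: U[0][0]=3
  eliminate (1,0): mult=4, new row 1: (0, -1, -2, -2); set L[1][0]=4
  eliminate (2,0): mult=-1, new row 2: (0, 1, 4, 4); set L[2][0]=-1
  eliminate (3,0): mult=1, new row 3: (0, -4, -16, -18); set L[3][0]=1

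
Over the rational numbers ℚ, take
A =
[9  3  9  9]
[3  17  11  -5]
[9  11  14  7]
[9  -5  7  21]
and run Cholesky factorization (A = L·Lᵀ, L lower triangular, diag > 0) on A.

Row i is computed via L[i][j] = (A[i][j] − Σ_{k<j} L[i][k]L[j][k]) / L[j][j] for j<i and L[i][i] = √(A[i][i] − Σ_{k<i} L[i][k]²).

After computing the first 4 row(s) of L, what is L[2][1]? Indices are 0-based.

L[2][1] = 2

Step 1: L[0][0] = √(9) = 3.
  L[1][0] = (3) / L[0][0] = 1.
Step 2: L[1][1] = √(16) = 4.
  L[2][0] = (9) / L[0][0] = 3.
  L[2][1] = (8) / L[1][1] = 2.
Step 3: L[2][2] = √(1) = 1.
  L[3][0] = (9) / L[0][0] = 3.
  L[3][1] = (-8) / L[1][1] = -2.
  L[3][2] = (2) / L[2][2] = 2.
Step 4: L[3][3] = √(4) = 2.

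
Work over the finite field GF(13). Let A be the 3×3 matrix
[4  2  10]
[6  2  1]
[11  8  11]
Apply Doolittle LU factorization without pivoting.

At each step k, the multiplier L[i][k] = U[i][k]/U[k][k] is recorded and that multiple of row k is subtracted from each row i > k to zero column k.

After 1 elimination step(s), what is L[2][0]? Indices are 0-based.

Step 1: pivot at (0,0) is 4.
  row1 ← row1 − (8)·row0  ⇒  L[1][0]=8, U row1=(0, 12, 12)
  row2 ← row2 − (6)·row0  ⇒  L[2][0]=6, U row2=(0, 9, 3)

L[2][0] = 6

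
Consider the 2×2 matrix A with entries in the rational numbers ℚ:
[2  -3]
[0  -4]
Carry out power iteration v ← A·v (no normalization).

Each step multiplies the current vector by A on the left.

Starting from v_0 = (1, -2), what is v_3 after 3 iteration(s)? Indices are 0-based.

v_3 = (80, 128)

v_0 = (1, -2).
v_1 = A·v_0 = (8, 8).
v_2 = A·v_1 = (-8, -32).
v_3 = A·v_2 = (80, 128).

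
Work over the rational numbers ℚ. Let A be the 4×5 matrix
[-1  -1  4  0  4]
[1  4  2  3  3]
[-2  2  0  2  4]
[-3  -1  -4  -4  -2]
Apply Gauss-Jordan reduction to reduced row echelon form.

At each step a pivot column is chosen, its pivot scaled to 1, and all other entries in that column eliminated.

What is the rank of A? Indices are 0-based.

pivot(0,0)=-1: scale R0 → (1, 1, -4, 0, -4)
  clear (1,0): R1 −= (1)R0 → (0, 3, 6, 3, 7)
  clear (2,0): R2 −= (-2)R0 → (0, 4, -8, 2, -4)
  clear (3,0): R3 −= (-3)R0 → (0, 2, -16, -4, -14)
pivot(1,1)=3: scale R1 → (0, 1, 2, 1, 7/3)
  clear (0,1): R0 −= (1)R1 → (1, 0, -6, -1, -19/3)
  clear (2,1): R2 −= (4)R1 → (0, 0, -16, -2, -40/3)
  clear (3,1): R3 −= (2)R1 → (0, 0, -20, -6, -56/3)
pivot(2,2)=-16: scale R2 → (0, 0, 1, 1/8, 5/6)
  clear (0,2): R0 −= (-6)R2 → (1, 0, 0, -1/4, -4/3)
  clear (1,2): R1 −= (2)R2 → (0, 1, 0, 3/4, 2/3)
  clear (3,2): R3 −= (-20)R2 → (0, 0, 0, -7/2, -2)
pivot(3,3)=-7/2: scale R3 → (0, 0, 0, 1, 4/7)
  clear (0,3): R0 −= (-1/4)R3 → (1, 0, 0, 0, -25/21)
  clear (1,3): R1 −= (3/4)R3 → (0, 1, 0, 0, 5/21)
  clear (2,3): R2 −= (1/8)R3 → (0, 0, 1, 0, 16/21)

rank = 4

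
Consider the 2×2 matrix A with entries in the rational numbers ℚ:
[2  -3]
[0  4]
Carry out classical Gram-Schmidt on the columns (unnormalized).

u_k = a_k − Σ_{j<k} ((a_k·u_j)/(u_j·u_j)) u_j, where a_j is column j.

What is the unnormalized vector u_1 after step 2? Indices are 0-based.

u_1 = (0, 4)

Step 1: u_0 = a_0 = (2, 0).
Step 2: u_1 = a_1 − (-3/2)·u_0 = (0, 4).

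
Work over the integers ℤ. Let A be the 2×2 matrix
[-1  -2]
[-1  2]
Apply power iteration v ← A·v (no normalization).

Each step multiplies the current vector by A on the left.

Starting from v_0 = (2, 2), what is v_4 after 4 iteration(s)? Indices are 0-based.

v_0 = (2, 2).
v_1 = A·v_0 = (-6, 2).
v_2 = A·v_1 = (2, 10).
v_3 = A·v_2 = (-22, 18).
v_4 = A·v_3 = (-14, 58).

v_4 = (-14, 58)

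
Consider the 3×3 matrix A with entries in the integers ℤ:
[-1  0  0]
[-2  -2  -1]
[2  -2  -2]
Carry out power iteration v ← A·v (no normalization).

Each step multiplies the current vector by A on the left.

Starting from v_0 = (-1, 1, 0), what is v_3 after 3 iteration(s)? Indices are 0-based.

v_0 = (-1, 1, 0).
v_1 = A·v_0 = (1, 0, -4).
v_2 = A·v_1 = (-1, 2, 10).
v_3 = A·v_2 = (1, -12, -26).

v_3 = (1, -12, -26)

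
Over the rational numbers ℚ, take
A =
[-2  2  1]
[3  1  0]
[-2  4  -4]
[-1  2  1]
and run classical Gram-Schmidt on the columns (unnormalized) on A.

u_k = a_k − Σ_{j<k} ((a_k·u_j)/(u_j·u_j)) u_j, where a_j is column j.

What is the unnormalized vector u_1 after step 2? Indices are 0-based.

Step 1: u_0 = a_0 = (-2, 3, -2, -1).
Step 2: u_1 = a_1 − (-11/18)·u_0 = (7/9, 17/6, 25/9, 25/18).

u_1 = (7/9, 17/6, 25/9, 25/18)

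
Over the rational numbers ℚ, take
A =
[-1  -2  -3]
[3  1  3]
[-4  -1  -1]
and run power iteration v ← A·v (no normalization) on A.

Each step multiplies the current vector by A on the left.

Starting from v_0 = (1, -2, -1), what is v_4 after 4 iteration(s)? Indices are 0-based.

v_0 = (1, -2, -1).
v_1 = A·v_0 = (6, -2, -1).
v_2 = A·v_1 = (1, 13, -21).
v_3 = A·v_2 = (36, -47, 4).
v_4 = A·v_3 = (46, 73, -101).

v_4 = (46, 73, -101)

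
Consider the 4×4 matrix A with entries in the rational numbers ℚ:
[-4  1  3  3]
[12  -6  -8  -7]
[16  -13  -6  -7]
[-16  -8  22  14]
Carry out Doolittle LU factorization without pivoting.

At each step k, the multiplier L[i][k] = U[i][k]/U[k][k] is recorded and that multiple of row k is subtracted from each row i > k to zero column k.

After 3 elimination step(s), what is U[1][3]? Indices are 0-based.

k=0: U[0][0]=-4
  eliminate (1,0): mult=-3, new row 1: (0, -3, 1, 2); set L[1][0]=-3
  eliminate (2,0): mult=-4, new row 2: (0, -9, 6, 5); set L[2][0]=-4
  eliminate (3,0): mult=4, new row 3: (0, -12, 10, 2); set L[3][0]=4
k=1: U[1][1]=-3
  eliminate (2,1): mult=3, new row 2: (0, 0, 3, -1); set L[2][1]=3
  eliminate (3,1): mult=4, new row 3: (0, 0, 6, -6); set L[3][1]=4
k=2: U[2][2]=3
  eliminate (3,2): mult=2, new row 3: (0, 0, 0, -4); set L[3][2]=2

U[1][3] = 2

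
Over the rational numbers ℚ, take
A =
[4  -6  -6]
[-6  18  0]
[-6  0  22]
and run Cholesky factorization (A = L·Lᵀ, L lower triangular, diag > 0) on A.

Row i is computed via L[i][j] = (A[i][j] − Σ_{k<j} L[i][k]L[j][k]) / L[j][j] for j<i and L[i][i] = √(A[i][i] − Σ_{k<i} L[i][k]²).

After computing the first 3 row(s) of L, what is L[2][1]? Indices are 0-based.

L[2][1] = -3

Step 1: L[0][0] = √(4) = 2.
  L[1][0] = (-6) / L[0][0] = -3.
Step 2: L[1][1] = √(9) = 3.
  L[2][0] = (-6) / L[0][0] = -3.
  L[2][1] = (-9) / L[1][1] = -3.
Step 3: L[2][2] = √(4) = 2.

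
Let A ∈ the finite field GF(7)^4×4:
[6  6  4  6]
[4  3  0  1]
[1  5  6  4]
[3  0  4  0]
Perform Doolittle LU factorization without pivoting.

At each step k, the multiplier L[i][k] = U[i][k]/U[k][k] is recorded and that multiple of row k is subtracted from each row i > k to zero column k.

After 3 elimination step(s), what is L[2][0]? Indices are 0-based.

L[2][0] = 6

[col 0] pivot 6
  R1 -= 3*R0 → (0, 6, 2, 4)  (L[1][0] := 3)
  R2 -= 6*R0 → (0, 4, 3, 3)  (L[2][0] := 6)
  R3 -= 4*R0 → (0, 4, 2, 4)  (L[3][0] := 4)
[col 1] pivot 6
  R2 -= 3*R1 → (0, 0, 4, 5)  (L[2][1] := 3)
  R3 -= 3*R1 → (0, 0, 3, 6)  (L[3][1] := 3)
[col 2] pivot 4
  R3 -= 6*R2 → (0, 0, 0, 4)  (L[3][2] := 6)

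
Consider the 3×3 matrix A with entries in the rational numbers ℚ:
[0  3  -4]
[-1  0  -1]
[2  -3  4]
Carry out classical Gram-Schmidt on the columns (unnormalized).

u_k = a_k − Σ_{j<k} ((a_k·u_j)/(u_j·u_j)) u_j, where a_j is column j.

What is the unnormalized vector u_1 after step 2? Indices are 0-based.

Step 1: u_0 = a_0 = (0, -1, 2).
Step 2: u_1 = a_1 − (-6/5)·u_0 = (3, -6/5, -3/5).

u_1 = (3, -6/5, -3/5)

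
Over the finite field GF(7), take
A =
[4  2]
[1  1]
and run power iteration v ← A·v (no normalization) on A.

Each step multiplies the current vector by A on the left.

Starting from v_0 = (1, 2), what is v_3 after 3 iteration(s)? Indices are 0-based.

v_3 = (6, 0)

v_0 = (1, 2).
v_1 = A·v_0 = (1, 3).
v_2 = A·v_1 = (3, 4).
v_3 = A·v_2 = (6, 0).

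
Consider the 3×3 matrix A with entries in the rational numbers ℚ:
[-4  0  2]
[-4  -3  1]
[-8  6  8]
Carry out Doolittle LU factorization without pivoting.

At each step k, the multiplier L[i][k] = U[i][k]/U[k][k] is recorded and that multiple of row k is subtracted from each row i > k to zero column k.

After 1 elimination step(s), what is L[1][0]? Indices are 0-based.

L[1][0] = 1

Step 1: pivot at (0,0) is -4.
  row1 ← row1 − (1)·row0  ⇒  L[1][0]=1, U row1=(0, -3, -1)
  row2 ← row2 − (2)·row0  ⇒  L[2][0]=2, U row2=(0, 6, 4)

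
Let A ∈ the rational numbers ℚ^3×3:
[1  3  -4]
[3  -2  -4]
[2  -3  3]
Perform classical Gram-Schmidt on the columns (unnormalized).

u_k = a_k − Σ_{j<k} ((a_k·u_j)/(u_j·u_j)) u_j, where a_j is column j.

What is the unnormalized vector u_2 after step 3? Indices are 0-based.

u_2 = (245/227, -441/227, 539/227)

Step 1: u_0 = a_0 = (1, 3, 2).
Step 2: u_1 = a_1 − (-9/14)·u_0 = (51/14, -1/14, -12/7).
Step 3: u_2 = a_2 − (-5/7)·u_0 − (-272/227)·u_1 = (245/227, -441/227, 539/227).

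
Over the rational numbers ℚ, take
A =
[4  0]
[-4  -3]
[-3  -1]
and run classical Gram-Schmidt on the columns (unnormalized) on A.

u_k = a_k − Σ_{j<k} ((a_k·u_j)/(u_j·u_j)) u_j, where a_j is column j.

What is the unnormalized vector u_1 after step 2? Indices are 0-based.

u_1 = (-60/41, -63/41, 4/41)

Step 1: u_0 = a_0 = (4, -4, -3).
Step 2: u_1 = a_1 − (15/41)·u_0 = (-60/41, -63/41, 4/41).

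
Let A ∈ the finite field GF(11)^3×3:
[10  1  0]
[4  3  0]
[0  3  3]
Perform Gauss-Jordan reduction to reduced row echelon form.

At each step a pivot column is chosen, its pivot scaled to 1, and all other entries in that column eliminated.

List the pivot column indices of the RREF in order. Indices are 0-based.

[1] R0 /= 10  ⇒  (1, 10, 0)
     R1 -= 4·R0  ⇒  (0, 7, 0)
[2] R1 /= 7  ⇒  (0, 1, 0)
     R0 -= 10·R1  ⇒  (1, 0, 0)
     R2 -= 3·R1  ⇒  (0, 0, 3)
[3] R2 /= 3  ⇒  (0, 0, 1)

pivot columns: 0, 1, 2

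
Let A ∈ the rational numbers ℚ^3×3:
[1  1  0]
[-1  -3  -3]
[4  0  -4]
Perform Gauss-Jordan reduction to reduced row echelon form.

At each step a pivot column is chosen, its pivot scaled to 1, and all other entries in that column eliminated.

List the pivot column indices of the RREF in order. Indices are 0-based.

pivot(0,0)=1: scale R0 → (1, 1, 0)
  clear (1,0): R1 −= (-1)R0 → (0, -2, -3)
  clear (2,0): R2 −= (4)R0 → (0, -4, -4)
pivot(1,1)=-2: scale R1 → (0, 1, 3/2)
  clear (0,1): R0 −= (1)R1 → (1, 0, -3/2)
  clear (2,1): R2 −= (-4)R1 → (0, 0, 2)
pivot(2,2)=2: scale R2 → (0, 0, 1)
  clear (0,2): R0 −= (-3/2)R2 → (1, 0, 0)
  clear (1,2): R1 −= (3/2)R2 → (0, 1, 0)

pivot columns: 0, 1, 2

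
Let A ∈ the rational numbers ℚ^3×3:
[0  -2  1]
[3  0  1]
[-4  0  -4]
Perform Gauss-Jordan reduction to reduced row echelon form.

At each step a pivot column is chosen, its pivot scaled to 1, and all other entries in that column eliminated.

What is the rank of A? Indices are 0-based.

[1] R0 <-> R1
[1] R0 /= 3  ⇒  (1, 0, 1/3)
     R2 -= -4·R0  ⇒  (0, 0, -8/3)
[2] R1 /= -2  ⇒  (0, 1, -1/2)
[3] R2 /= -8/3  ⇒  (0, 0, 1)
     R0 -= 1/3·R2  ⇒  (1, 0, 0)
     R1 -= -1/2·R2  ⇒  (0, 1, 0)

rank = 3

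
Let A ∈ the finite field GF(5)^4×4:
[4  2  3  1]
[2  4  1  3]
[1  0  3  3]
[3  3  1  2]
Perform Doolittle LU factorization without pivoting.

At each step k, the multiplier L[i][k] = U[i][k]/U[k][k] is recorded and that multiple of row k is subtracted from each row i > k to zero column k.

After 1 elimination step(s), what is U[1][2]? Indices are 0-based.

k=0: U[0][0]=4
  eliminate (1,0): mult=3, new row 1: (0, 3, 2, 0); set L[1][0]=3
  eliminate (2,0): mult=4, new row 2: (0, 2, 1, 4); set L[2][0]=4
  eliminate (3,0): mult=2, new row 3: (0, 4, 0, 0); set L[3][0]=2

U[1][2] = 2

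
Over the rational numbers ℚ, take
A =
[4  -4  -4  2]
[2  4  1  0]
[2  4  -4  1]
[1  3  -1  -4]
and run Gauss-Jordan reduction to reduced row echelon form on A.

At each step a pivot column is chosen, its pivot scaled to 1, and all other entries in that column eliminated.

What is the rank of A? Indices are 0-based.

rank = 4

step 1: normalize row 0 (÷4) = (1, -1, -1, 1/2)
  row 1: subtract 2×row0 = (0, 6, 3, -1)
  row 2: subtract 2×row0 = (0, 6, -2, 0)
  row 3: subtract 1×row0 = (0, 4, 0, -9/2)
step 2: normalize row 1 (÷6) = (0, 1, 1/2, -1/6)
  row 0: subtract -1×row1 = (1, 0, -1/2, 1/3)
  row 2: subtract 6×row1 = (0, 0, -5, 1)
  row 3: subtract 4×row1 = (0, 0, -2, -23/6)
step 3: normalize row 2 (÷-5) = (0, 0, 1, -1/5)
  row 0: subtract -1/2×row2 = (1, 0, 0, 7/30)
  row 1: subtract 1/2×row2 = (0, 1, 0, -1/15)
  row 3: subtract -2×row2 = (0, 0, 0, -127/30)
step 4: normalize row 3 (÷-127/30) = (0, 0, 0, 1)
  row 0: subtract 7/30×row3 = (1, 0, 0, 0)
  row 1: subtract -1/15×row3 = (0, 1, 0, 0)
  row 2: subtract -1/5×row3 = (0, 0, 1, 0)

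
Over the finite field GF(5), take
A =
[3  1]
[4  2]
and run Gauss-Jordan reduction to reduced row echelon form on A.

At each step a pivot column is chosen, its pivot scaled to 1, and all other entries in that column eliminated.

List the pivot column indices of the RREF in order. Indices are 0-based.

pivot columns: 0, 1

pivot(0,0)=3: scale R0 → (1, 2)
  clear (1,0): R1 −= (4)R0 → (0, 4)
pivot(1,1)=4: scale R1 → (0, 1)
  clear (0,1): R0 −= (2)R1 → (1, 0)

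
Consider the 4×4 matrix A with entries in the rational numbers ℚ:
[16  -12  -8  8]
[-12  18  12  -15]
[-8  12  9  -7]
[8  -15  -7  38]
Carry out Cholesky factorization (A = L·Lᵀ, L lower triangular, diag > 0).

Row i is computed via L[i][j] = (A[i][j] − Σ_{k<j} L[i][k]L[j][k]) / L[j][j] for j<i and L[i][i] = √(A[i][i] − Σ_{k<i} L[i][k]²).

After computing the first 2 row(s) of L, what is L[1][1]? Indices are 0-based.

Step 1: L[0][0] = √(16) = 4.
  L[1][0] = (-12) / L[0][0] = -3.
Step 2: L[1][1] = √(9) = 3.

L[1][1] = 3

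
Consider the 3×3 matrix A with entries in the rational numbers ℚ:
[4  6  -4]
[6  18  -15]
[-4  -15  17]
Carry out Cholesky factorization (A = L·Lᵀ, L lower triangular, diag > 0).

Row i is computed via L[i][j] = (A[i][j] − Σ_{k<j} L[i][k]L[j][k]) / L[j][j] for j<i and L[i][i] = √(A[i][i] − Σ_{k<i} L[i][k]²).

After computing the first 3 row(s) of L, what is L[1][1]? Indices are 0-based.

L[1][1] = 3

Step 1: L[0][0] = √(4) = 2.
  L[1][0] = (6) / L[0][0] = 3.
Step 2: L[1][1] = √(9) = 3.
  L[2][0] = (-4) / L[0][0] = -2.
  L[2][1] = (-9) / L[1][1] = -3.
Step 3: L[2][2] = √(4) = 2.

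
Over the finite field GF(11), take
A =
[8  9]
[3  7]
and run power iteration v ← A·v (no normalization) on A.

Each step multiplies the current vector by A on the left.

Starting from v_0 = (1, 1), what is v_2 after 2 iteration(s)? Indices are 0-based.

v_0 = (1, 1).
v_1 = A·v_0 = (6, 10).
v_2 = A·v_1 = (6, 0).

v_2 = (6, 0)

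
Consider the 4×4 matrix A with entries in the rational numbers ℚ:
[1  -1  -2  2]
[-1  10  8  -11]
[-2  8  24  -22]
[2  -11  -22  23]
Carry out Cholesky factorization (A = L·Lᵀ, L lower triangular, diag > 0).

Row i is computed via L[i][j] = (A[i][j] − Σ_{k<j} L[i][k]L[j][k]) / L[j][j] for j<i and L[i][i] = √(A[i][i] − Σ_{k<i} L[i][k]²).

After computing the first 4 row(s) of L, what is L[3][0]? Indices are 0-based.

Step 1: L[0][0] = √(1) = 1.
  L[1][0] = (-1) / L[0][0] = -1.
Step 2: L[1][1] = √(9) = 3.
  L[2][0] = (-2) / L[0][0] = -2.
  L[2][1] = (6) / L[1][1] = 2.
Step 3: L[2][2] = √(16) = 4.
  L[3][0] = (2) / L[0][0] = 2.
  L[3][1] = (-9) / L[1][1] = -3.
  L[3][2] = (-12) / L[2][2] = -3.
Step 4: L[3][3] = √(1) = 1.

L[3][0] = 2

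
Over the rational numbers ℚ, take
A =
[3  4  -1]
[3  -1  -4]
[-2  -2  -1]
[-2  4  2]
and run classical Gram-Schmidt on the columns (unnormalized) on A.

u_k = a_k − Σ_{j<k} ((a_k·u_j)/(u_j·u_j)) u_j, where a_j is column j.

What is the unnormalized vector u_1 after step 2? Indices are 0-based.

Step 1: u_0 = a_0 = (3, 3, -2, -2).
Step 2: u_1 = a_1 − (5/26)·u_0 = (89/26, -41/26, -21/13, 57/13).

u_1 = (89/26, -41/26, -21/13, 57/13)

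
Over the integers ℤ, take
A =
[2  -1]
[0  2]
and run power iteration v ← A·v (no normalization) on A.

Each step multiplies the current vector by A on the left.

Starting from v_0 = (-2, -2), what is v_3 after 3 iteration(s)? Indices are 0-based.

v_3 = (8, -16)

v_0 = (-2, -2).
v_1 = A·v_0 = (-2, -4).
v_2 = A·v_1 = (0, -8).
v_3 = A·v_2 = (8, -16).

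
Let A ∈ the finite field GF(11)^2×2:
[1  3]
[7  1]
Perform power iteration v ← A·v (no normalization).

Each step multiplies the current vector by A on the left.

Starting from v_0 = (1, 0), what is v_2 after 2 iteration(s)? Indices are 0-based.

v_0 = (1, 0).
v_1 = A·v_0 = (1, 7).
v_2 = A·v_1 = (0, 3).

v_2 = (0, 3)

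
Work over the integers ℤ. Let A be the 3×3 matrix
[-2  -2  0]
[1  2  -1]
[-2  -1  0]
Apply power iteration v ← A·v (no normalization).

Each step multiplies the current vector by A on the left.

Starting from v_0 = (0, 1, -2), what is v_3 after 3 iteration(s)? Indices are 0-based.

v_3 = (-6, 10, 1)

v_0 = (0, 1, -2).
v_1 = A·v_0 = (-2, 4, -1).
v_2 = A·v_1 = (-4, 7, 0).
v_3 = A·v_2 = (-6, 10, 1).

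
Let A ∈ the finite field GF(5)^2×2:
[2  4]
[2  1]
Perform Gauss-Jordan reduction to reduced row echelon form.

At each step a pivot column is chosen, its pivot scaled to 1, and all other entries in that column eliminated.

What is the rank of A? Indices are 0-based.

rank = 2

[1] R0 /= 2  ⇒  (1, 2)
     R1 -= 2·R0  ⇒  (0, 2)
[2] R1 /= 2  ⇒  (0, 1)
     R0 -= 2·R1  ⇒  (1, 0)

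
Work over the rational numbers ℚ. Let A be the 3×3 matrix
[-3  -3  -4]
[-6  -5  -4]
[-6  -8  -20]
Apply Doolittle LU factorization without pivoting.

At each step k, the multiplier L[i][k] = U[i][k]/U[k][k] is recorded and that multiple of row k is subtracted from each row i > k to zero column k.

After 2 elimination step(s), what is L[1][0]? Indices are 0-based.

L[1][0] = 2

Step 1: pivot at (0,0) is -3.
  row1 ← row1 − (2)·row0  ⇒  L[1][0]=2, U row1=(0, 1, 4)
  row2 ← row2 − (2)·row0  ⇒  L[2][0]=2, U row2=(0, -2, -12)
Step 2: pivot at (1,1) is 1.
  row2 ← row2 − (-2)·row1  ⇒  L[2][1]=-2, U row2=(0, 0, -4)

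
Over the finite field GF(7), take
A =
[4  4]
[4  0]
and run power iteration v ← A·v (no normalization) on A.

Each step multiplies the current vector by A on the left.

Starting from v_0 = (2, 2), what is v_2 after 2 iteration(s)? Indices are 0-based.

v_0 = (2, 2).
v_1 = A·v_0 = (2, 1).
v_2 = A·v_1 = (5, 1).

v_2 = (5, 1)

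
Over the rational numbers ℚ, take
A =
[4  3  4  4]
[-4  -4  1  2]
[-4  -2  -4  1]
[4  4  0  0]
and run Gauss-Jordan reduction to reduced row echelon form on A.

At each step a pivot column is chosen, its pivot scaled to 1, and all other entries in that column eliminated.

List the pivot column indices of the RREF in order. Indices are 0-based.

step 1: normalize row 0 (÷4) = (1, 3/4, 1, 1)
  row 1: subtract -4×row0 = (0, -1, 5, 6)
  row 2: subtract -4×row0 = (0, 1, 0, 5)
  row 3: subtract 4×row0 = (0, 1, -4, -4)
step 2: normalize row 1 (÷-1) = (0, 1, -5, -6)
  row 0: subtract 3/4×row1 = (1, 0, 19/4, 11/2)
  row 2: subtract 1×row1 = (0, 0, 5, 11)
  row 3: subtract 1×row1 = (0, 0, 1, 2)
step 3: normalize row 2 (÷5) = (0, 0, 1, 11/5)
  row 0: subtract 19/4×row2 = (1, 0, 0, -99/20)
  row 1: subtract -5×row2 = (0, 1, 0, 5)
  row 3: subtract 1×row2 = (0, 0, 0, -1/5)
step 4: normalize row 3 (÷-1/5) = (0, 0, 0, 1)
  row 0: subtract -99/20×row3 = (1, 0, 0, 0)
  row 1: subtract 5×row3 = (0, 1, 0, 0)
  row 2: subtract 11/5×row3 = (0, 0, 1, 0)

pivot columns: 0, 1, 2, 3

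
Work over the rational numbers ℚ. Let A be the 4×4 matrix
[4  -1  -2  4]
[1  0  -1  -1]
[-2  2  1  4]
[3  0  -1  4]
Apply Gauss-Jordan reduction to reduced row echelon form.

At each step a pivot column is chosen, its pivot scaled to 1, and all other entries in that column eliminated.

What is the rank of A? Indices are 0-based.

step 1: normalize row 0 (÷4) = (1, -1/4, -1/2, 1)
  row 1: subtract 1×row0 = (0, 1/4, -1/2, -2)
  row 2: subtract -2×row0 = (0, 3/2, 0, 6)
  row 3: subtract 3×row0 = (0, 3/4, 1/2, 1)
step 2: normalize row 1 (÷1/4) = (0, 1, -2, -8)
  row 0: subtract -1/4×row1 = (1, 0, -1, -1)
  row 2: subtract 3/2×row1 = (0, 0, 3, 18)
  row 3: subtract 3/4×row1 = (0, 0, 2, 7)
step 3: normalize row 2 (÷3) = (0, 0, 1, 6)
  row 0: subtract -1×row2 = (1, 0, 0, 5)
  row 1: subtract -2×row2 = (0, 1, 0, 4)
  row 3: subtract 2×row2 = (0, 0, 0, -5)
step 4: normalize row 3 (÷-5) = (0, 0, 0, 1)
  row 0: subtract 5×row3 = (1, 0, 0, 0)
  row 1: subtract 4×row3 = (0, 1, 0, 0)
  row 2: subtract 6×row3 = (0, 0, 1, 0)

rank = 4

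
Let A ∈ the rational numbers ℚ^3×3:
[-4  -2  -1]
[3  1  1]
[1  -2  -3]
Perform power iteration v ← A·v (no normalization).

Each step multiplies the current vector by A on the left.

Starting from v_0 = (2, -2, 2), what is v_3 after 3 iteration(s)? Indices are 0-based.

v_0 = (2, -2, 2).
v_1 = A·v_0 = (-6, 6, 0).
v_2 = A·v_1 = (12, -12, -18).
v_3 = A·v_2 = (-6, 6, 90).

v_3 = (-6, 6, 90)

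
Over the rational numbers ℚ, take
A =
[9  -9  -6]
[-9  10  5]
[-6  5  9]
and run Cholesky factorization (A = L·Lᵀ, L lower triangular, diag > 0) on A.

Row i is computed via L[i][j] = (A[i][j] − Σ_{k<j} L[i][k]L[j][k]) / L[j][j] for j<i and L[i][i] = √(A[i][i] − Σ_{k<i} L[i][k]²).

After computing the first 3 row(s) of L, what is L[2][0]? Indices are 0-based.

Step 1: L[0][0] = √(9) = 3.
  L[1][0] = (-9) / L[0][0] = -3.
Step 2: L[1][1] = √(1) = 1.
  L[2][0] = (-6) / L[0][0] = -2.
  L[2][1] = (-1) / L[1][1] = -1.
Step 3: L[2][2] = √(4) = 2.

L[2][0] = -2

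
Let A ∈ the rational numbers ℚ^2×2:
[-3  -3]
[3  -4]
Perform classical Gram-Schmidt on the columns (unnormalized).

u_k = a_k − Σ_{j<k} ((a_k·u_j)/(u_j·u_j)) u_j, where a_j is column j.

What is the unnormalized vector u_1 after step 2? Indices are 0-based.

u_1 = (-7/2, -7/2)

Step 1: u_0 = a_0 = (-3, 3).
Step 2: u_1 = a_1 − (-1/6)·u_0 = (-7/2, -7/2).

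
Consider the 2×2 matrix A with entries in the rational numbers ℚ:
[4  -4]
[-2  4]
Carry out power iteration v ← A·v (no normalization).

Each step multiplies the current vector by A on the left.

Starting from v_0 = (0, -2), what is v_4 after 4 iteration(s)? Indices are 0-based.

v_0 = (0, -2).
v_1 = A·v_0 = (8, -8).
v_2 = A·v_1 = (64, -48).
v_3 = A·v_2 = (448, -320).
v_4 = A·v_3 = (3072, -2176).

v_4 = (3072, -2176)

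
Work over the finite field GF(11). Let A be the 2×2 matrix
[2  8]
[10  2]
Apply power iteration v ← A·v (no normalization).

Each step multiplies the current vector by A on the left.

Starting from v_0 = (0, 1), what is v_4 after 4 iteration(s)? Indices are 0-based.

v_4 = (8, 9)

v_0 = (0, 1).
v_1 = A·v_0 = (8, 2).
v_2 = A·v_1 = (10, 7).
v_3 = A·v_2 = (10, 4).
v_4 = A·v_3 = (8, 9).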